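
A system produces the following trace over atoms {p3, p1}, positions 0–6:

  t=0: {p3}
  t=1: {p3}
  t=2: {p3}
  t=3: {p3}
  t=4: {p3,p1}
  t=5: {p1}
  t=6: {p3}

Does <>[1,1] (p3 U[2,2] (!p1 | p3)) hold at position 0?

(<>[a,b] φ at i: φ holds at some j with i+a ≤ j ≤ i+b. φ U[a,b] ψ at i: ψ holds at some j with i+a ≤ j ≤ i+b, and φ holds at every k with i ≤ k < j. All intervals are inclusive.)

Yes

Check (p3 U[2,2] (!p1 | p3)) at each j in [1,1]:
  j=1: holds
Found at j=1 → formula holds.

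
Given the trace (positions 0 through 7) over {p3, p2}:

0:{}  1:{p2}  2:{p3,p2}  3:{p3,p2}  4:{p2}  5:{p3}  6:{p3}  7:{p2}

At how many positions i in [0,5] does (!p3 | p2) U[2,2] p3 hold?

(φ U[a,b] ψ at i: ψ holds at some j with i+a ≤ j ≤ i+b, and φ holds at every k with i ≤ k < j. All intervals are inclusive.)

3

Evaluate at each i in [0,5]:
  i=0: ✓ (rhs at j=2; lhs holds on [0,1])
  i=1: ✓ (rhs at j=3; lhs holds on [1,2])
  i=2: ✗ (no rhs in [4,4])
  i=3: ✓ (rhs at j=5; lhs holds on [3,4])
  i=4: ✗ (lhs fails at k=5 before rhs at j=6)
  i=5: ✗ (no rhs in [7,7])
Positions where it holds: {0, 1, 3} → 3.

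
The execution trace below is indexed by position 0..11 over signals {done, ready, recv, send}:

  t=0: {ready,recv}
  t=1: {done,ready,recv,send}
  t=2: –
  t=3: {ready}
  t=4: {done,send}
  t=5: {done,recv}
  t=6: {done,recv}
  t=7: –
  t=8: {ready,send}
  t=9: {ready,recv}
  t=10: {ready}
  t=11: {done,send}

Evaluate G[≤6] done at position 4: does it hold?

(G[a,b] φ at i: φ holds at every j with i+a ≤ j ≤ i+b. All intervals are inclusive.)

Check done at every j in [4,10]:
  j=4: true
  j=5: true
  j=6: true
  j=7: false
  j=8: false
  j=9: false
  j=10: false
Fails at j=7 → formula fails.

False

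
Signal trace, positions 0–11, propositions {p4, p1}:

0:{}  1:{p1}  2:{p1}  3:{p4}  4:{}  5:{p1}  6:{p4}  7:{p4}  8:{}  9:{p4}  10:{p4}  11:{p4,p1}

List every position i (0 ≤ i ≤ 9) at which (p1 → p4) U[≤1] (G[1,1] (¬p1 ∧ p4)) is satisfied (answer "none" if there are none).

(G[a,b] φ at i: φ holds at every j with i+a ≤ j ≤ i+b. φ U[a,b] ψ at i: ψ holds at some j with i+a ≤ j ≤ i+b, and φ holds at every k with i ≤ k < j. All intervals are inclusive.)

Evaluate at each i in [0,9]:
  i=0: ✗ (no rhs in [0,1])
  i=1: ✗ (lhs fails at k=1 before rhs at j=2)
  i=2: ✓ (rhs at j=2)
  i=3: ✗ (no rhs in [3,4])
  i=4: ✓ (rhs at j=5; lhs holds on [4,4])
  i=5: ✓ (rhs at j=5)
  i=6: ✓ (rhs at j=6)
  i=7: ✓ (rhs at j=8; lhs holds on [7,7])
  i=8: ✓ (rhs at j=8)
  i=9: ✓ (rhs at j=9)

2, 4, 5, 6, 7, 8, 9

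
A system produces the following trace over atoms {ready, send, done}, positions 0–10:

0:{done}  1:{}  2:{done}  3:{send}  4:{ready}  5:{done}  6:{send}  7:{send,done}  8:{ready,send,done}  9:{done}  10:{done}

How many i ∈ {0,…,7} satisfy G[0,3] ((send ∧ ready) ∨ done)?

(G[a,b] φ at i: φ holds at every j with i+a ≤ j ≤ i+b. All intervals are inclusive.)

Evaluate at each i in [0,7]:
  i=0: ✗ (fails at j=1)
  i=1: ✗ (fails at j=1)
  i=2: ✗ (fails at j=3)
  i=3: ✗ (fails at j=3)
  i=4: ✗ (fails at j=4)
  i=5: ✗ (fails at j=6)
  i=6: ✗ (fails at j=6)
  i=7: ✓ (all of [7,10])
Positions where it holds: {7} → 1.

1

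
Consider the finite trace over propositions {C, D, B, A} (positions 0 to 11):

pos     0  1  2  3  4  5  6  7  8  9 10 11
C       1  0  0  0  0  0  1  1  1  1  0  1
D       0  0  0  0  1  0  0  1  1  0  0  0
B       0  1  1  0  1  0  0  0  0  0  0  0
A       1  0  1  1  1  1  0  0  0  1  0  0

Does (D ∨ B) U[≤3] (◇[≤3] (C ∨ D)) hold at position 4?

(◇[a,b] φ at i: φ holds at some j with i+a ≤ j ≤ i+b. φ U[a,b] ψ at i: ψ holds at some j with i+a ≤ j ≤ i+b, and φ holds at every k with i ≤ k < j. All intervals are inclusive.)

Need some j in [4,7] with ◇[≤3] (C ∨ D), and (D ∨ B) at every k in [4,j-1].
  j=4: ◇[≤3] (C ∨ D) holds; no prefix to check → satisfied.

Holds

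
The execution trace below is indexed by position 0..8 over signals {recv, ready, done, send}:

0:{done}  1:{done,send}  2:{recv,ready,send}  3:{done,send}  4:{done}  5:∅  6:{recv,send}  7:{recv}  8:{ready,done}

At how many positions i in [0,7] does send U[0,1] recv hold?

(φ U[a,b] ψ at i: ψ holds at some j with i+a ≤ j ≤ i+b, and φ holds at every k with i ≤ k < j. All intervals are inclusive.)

Evaluate at each i in [0,7]:
  i=0: ✗ (no rhs in [0,1])
  i=1: ✓ (rhs at j=2; lhs holds on [1,1])
  i=2: ✓ (rhs at j=2)
  i=3: ✗ (no rhs in [3,4])
  i=4: ✗ (no rhs in [4,5])
  i=5: ✗ (lhs fails at k=5 before rhs at j=6)
  i=6: ✓ (rhs at j=6)
  i=7: ✓ (rhs at j=7)
Positions where it holds: {1, 2, 6, 7} → 4.

4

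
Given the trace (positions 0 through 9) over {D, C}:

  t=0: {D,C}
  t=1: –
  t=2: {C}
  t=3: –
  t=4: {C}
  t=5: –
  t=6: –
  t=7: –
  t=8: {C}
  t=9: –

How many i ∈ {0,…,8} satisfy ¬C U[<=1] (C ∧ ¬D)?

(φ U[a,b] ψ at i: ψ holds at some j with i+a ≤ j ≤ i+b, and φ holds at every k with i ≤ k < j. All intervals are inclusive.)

Evaluate at each i in [0,8]:
  i=0: ✗ (no rhs in [0,1])
  i=1: ✓ (rhs at j=2; lhs holds on [1,1])
  i=2: ✓ (rhs at j=2)
  i=3: ✓ (rhs at j=4; lhs holds on [3,3])
  i=4: ✓ (rhs at j=4)
  i=5: ✗ (no rhs in [5,6])
  i=6: ✗ (no rhs in [6,7])
  i=7: ✓ (rhs at j=8; lhs holds on [7,7])
  i=8: ✓ (rhs at j=8)
Positions where it holds: {1, 2, 3, 4, 7, 8} → 6.

6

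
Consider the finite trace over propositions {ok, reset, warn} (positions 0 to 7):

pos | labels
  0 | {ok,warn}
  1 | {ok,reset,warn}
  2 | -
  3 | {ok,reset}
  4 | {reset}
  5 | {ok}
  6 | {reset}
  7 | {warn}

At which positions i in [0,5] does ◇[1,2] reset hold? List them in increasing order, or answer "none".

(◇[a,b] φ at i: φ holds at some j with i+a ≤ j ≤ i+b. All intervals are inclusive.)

0, 1, 2, 3, 4, 5

Evaluate at each i in [0,5]:
  i=0: ✓ (witness j=1)
  i=1: ✓ (witness j=3)
  i=2: ✓ (witness j=3)
  i=3: ✓ (witness j=4)
  i=4: ✓ (witness j=6)
  i=5: ✓ (witness j=6)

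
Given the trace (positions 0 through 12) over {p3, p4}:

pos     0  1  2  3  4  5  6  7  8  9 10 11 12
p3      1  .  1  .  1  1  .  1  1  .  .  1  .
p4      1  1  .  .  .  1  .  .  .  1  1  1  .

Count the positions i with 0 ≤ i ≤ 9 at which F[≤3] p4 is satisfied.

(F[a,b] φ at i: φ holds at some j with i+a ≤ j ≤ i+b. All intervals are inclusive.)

Evaluate at each i in [0,9]:
  i=0: ✓ (witness j=0)
  i=1: ✓ (witness j=1)
  i=2: ✓ (witness j=5)
  i=3: ✓ (witness j=5)
  i=4: ✓ (witness j=5)
  i=5: ✓ (witness j=5)
  i=6: ✓ (witness j=9)
  i=7: ✓ (witness j=9)
  i=8: ✓ (witness j=9)
  i=9: ✓ (witness j=9)
Positions where it holds: {0, 1, 2, 3, 4, 5, 6, 7, 8, 9} → 10.

10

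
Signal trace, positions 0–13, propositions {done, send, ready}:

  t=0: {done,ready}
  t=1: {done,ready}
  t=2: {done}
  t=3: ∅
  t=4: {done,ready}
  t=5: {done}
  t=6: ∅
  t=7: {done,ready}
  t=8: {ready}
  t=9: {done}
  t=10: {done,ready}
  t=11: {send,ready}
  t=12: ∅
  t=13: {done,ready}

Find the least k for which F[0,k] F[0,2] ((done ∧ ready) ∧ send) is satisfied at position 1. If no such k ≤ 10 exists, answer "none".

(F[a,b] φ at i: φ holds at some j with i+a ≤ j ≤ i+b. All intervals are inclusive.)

none

Scan j = 1,2,… for F[0,2] ((done ∧ ready) ∧ send):
  j=1: fails
  j=2: fails
  j=3: fails
  j=4: fails
  j=5: fails
  j=6: fails
  j=7: fails
  j=8: fails
  j=9: fails
  j=10: fails
  j=11: fails
No j in [1,11] satisfies it → none.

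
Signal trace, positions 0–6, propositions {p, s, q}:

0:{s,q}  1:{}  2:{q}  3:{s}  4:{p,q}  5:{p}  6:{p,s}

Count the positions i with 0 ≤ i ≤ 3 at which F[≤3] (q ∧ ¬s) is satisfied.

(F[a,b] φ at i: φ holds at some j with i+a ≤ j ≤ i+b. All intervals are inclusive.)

4

Evaluate at each i in [0,3]:
  i=0: ✓ (witness j=2)
  i=1: ✓ (witness j=2)
  i=2: ✓ (witness j=2)
  i=3: ✓ (witness j=4)
Positions where it holds: {0, 1, 2, 3} → 4.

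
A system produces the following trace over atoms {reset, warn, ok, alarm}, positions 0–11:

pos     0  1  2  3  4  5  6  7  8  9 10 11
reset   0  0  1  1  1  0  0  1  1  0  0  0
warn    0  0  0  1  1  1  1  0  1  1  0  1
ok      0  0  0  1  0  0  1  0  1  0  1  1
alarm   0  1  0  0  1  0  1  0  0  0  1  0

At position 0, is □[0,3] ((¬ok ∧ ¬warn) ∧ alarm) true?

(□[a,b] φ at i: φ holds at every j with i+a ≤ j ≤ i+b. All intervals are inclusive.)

Check ((¬ok ∧ ¬warn) ∧ alarm) at every j in [0,3]:
  j=0: false
  j=1: true
  j=2: false
  j=3: false
Fails at j=0 → formula fails.

False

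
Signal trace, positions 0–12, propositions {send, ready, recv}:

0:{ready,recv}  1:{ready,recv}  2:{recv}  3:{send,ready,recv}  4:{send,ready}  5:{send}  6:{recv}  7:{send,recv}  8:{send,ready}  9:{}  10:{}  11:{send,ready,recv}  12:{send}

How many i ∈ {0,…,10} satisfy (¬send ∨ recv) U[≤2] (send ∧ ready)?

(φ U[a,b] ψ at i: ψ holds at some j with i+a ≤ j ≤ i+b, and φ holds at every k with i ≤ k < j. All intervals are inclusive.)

9

Evaluate at each i in [0,10]:
  i=0: ✗ (no rhs in [0,2])
  i=1: ✓ (rhs at j=3; lhs holds on [1,2])
  i=2: ✓ (rhs at j=3; lhs holds on [2,2])
  i=3: ✓ (rhs at j=3)
  i=4: ✓ (rhs at j=4)
  i=5: ✗ (no rhs in [5,7])
  i=6: ✓ (rhs at j=8; lhs holds on [6,7])
  i=7: ✓ (rhs at j=8; lhs holds on [7,7])
  i=8: ✓ (rhs at j=8)
  i=9: ✓ (rhs at j=11; lhs holds on [9,10])
  i=10: ✓ (rhs at j=11; lhs holds on [10,10])
Positions where it holds: {1, 2, 3, 4, 6, 7, 8, 9, 10} → 9.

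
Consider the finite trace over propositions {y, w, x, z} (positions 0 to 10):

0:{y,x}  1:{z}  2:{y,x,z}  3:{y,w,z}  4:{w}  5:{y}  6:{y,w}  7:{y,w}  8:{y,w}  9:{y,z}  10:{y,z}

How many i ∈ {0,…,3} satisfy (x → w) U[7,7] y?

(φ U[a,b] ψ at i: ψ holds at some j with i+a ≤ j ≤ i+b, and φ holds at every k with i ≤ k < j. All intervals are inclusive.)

Evaluate at each i in [0,3]:
  i=0: ✗ (lhs fails at k=0 before rhs at j=7)
  i=1: ✗ (lhs fails at k=2 before rhs at j=8)
  i=2: ✗ (lhs fails at k=2 before rhs at j=9)
  i=3: ✓ (rhs at j=10; lhs holds on [3,9])
Positions where it holds: {3} → 1.

1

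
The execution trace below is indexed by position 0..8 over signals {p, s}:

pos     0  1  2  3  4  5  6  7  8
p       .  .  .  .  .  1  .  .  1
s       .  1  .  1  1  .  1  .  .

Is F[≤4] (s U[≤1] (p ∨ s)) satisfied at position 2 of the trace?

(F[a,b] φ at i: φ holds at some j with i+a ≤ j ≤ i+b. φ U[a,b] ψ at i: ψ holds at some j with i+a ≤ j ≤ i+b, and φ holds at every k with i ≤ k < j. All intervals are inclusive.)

Holds

Check (s U[≤1] (p ∨ s)) at each j in [2,6]:
  j=2: fails
  j=3: holds
  j=4: holds
  j=5: holds
  j=6: holds
Found at j=3 → formula holds.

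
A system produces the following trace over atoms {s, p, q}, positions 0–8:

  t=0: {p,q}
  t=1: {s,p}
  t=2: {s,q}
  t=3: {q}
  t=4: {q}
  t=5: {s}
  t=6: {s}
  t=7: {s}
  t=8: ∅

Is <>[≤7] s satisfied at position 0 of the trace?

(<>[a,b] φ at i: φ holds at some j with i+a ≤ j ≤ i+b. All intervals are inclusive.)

True

Check s at each j in [0,7]:
  j=0: false
  j=1: true
  j=2: true
  j=3: false
  j=4: false
  j=5: true
  j=6: true
  j=7: true
Found at j=1 → formula holds.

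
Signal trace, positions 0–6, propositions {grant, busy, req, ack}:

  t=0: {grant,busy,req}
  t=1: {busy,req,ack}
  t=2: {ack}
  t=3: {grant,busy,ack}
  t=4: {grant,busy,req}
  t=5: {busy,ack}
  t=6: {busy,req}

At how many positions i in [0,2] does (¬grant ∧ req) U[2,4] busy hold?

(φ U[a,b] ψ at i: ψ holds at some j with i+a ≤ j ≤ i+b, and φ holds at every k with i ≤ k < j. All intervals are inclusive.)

0

Evaluate at each i in [0,2]:
  i=0: ✗ (lhs fails at k=0 before rhs at j=3)
  i=1: ✗ (lhs fails at k=2 before rhs at j=3)
  i=2: ✗ (lhs fails at k=2 before rhs at j=4)
Positions where it holds: {} → 0.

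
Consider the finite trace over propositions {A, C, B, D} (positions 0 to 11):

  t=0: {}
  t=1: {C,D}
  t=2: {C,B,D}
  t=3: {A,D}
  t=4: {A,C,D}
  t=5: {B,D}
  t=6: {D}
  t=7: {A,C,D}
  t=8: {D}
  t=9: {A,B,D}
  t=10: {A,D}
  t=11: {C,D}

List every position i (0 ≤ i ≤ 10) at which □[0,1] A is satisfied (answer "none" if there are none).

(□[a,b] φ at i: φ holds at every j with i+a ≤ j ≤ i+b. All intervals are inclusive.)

Evaluate at each i in [0,10]:
  i=0: ✗ (fails at j=0)
  i=1: ✗ (fails at j=1)
  i=2: ✗ (fails at j=2)
  i=3: ✓ (all of [3,4])
  i=4: ✗ (fails at j=5)
  i=5: ✗ (fails at j=5)
  i=6: ✗ (fails at j=6)
  i=7: ✗ (fails at j=8)
  i=8: ✗ (fails at j=8)
  i=9: ✓ (all of [9,10])
  i=10: ✗ (fails at j=11)

3, 9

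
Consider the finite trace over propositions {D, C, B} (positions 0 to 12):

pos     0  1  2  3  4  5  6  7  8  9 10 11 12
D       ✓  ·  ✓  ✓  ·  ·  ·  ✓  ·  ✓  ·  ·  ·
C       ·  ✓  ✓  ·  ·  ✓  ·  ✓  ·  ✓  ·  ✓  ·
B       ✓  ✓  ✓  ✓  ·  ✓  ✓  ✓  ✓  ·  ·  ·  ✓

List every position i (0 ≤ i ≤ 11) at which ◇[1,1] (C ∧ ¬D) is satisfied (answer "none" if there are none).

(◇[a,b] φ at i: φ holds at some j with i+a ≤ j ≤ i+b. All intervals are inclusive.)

Evaluate at each i in [0,11]:
  i=0: ✓ (witness j=1)
  i=1: ✗ (none in [2,2])
  i=2: ✗ (none in [3,3])
  i=3: ✗ (none in [4,4])
  i=4: ✓ (witness j=5)
  i=5: ✗ (none in [6,6])
  i=6: ✗ (none in [7,7])
  i=7: ✗ (none in [8,8])
  i=8: ✗ (none in [9,9])
  i=9: ✗ (none in [10,10])
  i=10: ✓ (witness j=11)
  i=11: ✗ (none in [12,12])

0, 4, 10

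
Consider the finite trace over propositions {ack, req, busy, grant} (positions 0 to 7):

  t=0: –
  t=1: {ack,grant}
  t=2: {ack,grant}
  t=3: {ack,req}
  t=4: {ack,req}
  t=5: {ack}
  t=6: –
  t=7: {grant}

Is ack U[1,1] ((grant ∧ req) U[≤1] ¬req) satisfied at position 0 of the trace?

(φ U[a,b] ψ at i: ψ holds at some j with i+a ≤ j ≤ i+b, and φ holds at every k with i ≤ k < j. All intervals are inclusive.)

False

Need some j in [1,1] with ((grant ∧ req) U[≤1] ¬req), and ack at every k in [0,j-1].
  j=1: ((grant ∧ req) U[≤1] ¬req) holds, but ack fails at k=0 → not this j.
No j in the window works → until fails.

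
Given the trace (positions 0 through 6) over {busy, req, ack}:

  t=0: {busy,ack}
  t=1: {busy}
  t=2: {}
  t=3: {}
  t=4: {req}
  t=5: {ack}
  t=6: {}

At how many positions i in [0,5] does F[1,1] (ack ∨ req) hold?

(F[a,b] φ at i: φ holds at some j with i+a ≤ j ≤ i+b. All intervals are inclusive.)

Evaluate at each i in [0,5]:
  i=0: ✗ (none in [1,1])
  i=1: ✗ (none in [2,2])
  i=2: ✗ (none in [3,3])
  i=3: ✓ (witness j=4)
  i=4: ✓ (witness j=5)
  i=5: ✗ (none in [6,6])
Positions where it holds: {3, 4} → 2.

2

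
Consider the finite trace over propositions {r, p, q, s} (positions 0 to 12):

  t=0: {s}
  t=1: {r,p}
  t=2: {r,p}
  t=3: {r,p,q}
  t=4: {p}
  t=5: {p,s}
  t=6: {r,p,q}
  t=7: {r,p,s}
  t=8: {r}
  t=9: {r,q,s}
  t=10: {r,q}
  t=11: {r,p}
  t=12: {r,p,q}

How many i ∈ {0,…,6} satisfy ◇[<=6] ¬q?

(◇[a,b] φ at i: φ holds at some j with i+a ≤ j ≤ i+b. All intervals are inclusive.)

7

Evaluate at each i in [0,6]:
  i=0: ✓ (witness j=0)
  i=1: ✓ (witness j=1)
  i=2: ✓ (witness j=2)
  i=3: ✓ (witness j=4)
  i=4: ✓ (witness j=4)
  i=5: ✓ (witness j=5)
  i=6: ✓ (witness j=7)
Positions where it holds: {0, 1, 2, 3, 4, 5, 6} → 7.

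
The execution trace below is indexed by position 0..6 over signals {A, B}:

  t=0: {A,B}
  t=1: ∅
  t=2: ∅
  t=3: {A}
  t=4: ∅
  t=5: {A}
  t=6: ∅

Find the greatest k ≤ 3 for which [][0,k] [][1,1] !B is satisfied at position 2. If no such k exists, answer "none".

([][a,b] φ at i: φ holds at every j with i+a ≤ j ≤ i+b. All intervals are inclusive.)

3

[][1,1] !B must hold from j=2 onward; find where it first fails.
  j=2: holds
  j=3: holds
  j=4: holds
  j=5: holds
Holds through j=5; largest k = 3.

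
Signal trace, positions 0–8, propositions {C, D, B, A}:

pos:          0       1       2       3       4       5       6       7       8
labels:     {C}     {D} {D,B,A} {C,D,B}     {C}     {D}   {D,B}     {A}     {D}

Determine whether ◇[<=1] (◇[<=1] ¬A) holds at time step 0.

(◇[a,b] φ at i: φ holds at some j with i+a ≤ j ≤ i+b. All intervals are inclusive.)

Yes

Check ◇[<=1] ¬A at each j in [0,1]:
  j=0: holds (witness at 0)
  j=1: holds (witness at 1)
Found at j=0 → formula holds.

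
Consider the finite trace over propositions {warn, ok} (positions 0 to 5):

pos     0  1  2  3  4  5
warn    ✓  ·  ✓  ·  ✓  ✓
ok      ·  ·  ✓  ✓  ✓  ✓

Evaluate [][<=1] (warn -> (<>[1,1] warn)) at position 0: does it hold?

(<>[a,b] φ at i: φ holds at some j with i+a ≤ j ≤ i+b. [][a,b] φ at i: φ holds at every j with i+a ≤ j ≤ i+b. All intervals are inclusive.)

Check (warn -> (<>[1,1] warn)) at every j in [0,1]:
  j=0: antecedent true; consequent fails (none in [1,1]) → ✗
  j=1: antecedent false → ✓
Fails at j=0 → formula fails.

False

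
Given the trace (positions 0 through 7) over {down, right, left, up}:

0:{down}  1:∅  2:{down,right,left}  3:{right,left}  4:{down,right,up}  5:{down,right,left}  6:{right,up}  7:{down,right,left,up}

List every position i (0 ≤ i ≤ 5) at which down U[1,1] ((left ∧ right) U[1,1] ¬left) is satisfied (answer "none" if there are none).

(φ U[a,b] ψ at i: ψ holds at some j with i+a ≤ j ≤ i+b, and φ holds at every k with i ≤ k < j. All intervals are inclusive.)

Evaluate at each i in [0,5]:
  i=0: ✗ (no rhs in [1,1])
  i=1: ✗ (no rhs in [2,2])
  i=2: ✓ (rhs at j=3; lhs holds on [2,2])
  i=3: ✗ (no rhs in [4,4])
  i=4: ✓ (rhs at j=5; lhs holds on [4,4])
  i=5: ✗ (no rhs in [6,6])

2, 4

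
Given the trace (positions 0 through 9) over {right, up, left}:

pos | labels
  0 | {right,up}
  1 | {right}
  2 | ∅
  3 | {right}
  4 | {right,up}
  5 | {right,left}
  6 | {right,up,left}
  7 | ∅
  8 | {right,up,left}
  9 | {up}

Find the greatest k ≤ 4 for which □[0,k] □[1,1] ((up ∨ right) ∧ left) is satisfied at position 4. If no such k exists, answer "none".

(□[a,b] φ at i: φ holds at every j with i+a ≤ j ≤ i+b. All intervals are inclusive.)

1

□[1,1] ((up ∨ right) ∧ left) must hold from j=4 onward; find where it first fails.
  j=4: holds
  j=5: holds
  j=6: fails
Holds on [4,5], so largest k = 1.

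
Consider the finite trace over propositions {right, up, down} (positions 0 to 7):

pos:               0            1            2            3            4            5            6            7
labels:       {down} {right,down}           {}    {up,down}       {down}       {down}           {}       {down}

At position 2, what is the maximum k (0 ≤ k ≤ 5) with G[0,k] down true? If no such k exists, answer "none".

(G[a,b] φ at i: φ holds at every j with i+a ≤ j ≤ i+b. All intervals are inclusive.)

none

down must hold from j=2 onward; find where it first fails.
  j=2: fails → no k works.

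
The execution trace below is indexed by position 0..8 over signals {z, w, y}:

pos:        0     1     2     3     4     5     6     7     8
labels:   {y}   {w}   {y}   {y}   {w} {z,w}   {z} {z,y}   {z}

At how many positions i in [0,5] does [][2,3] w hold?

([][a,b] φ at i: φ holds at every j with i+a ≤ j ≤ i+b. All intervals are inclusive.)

Evaluate at each i in [0,5]:
  i=0: ✗ (fails at j=2)
  i=1: ✗ (fails at j=3)
  i=2: ✓ (all of [4,5])
  i=3: ✗ (fails at j=6)
  i=4: ✗ (fails at j=6)
  i=5: ✗ (fails at j=7)
Positions where it holds: {2} → 1.

1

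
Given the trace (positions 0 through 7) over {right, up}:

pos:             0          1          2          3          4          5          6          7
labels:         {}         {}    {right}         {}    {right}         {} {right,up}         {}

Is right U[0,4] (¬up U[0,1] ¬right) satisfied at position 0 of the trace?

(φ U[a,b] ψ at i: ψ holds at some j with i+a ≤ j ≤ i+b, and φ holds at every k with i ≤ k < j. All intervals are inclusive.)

Need some j in [0,4] with (¬up U[0,1] ¬right), and right at every k in [0,j-1].
  j=0: (¬up U[0,1] ¬right) holds; no prefix to check → satisfied.

Yes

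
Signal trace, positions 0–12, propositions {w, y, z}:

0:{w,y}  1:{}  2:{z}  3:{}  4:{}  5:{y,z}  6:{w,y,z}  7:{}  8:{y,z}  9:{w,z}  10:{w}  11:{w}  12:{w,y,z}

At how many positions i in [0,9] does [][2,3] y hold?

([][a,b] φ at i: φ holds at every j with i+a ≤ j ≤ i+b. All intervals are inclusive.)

1

Evaluate at each i in [0,9]:
  i=0: ✗ (fails at j=2)
  i=1: ✗ (fails at j=3)
  i=2: ✗ (fails at j=4)
  i=3: ✓ (all of [5,6])
  i=4: ✗ (fails at j=7)
  i=5: ✗ (fails at j=7)
  i=6: ✗ (fails at j=9)
  i=7: ✗ (fails at j=9)
  i=8: ✗ (fails at j=10)
  i=9: ✗ (fails at j=11)
Positions where it holds: {3} → 1.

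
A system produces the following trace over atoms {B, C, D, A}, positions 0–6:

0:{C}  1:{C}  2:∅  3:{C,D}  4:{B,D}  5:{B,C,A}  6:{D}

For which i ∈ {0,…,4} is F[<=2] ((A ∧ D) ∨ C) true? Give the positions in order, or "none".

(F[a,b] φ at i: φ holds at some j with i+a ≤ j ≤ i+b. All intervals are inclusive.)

0, 1, 2, 3, 4

Evaluate at each i in [0,4]:
  i=0: ✓ (witness j=0)
  i=1: ✓ (witness j=1)
  i=2: ✓ (witness j=3)
  i=3: ✓ (witness j=3)
  i=4: ✓ (witness j=5)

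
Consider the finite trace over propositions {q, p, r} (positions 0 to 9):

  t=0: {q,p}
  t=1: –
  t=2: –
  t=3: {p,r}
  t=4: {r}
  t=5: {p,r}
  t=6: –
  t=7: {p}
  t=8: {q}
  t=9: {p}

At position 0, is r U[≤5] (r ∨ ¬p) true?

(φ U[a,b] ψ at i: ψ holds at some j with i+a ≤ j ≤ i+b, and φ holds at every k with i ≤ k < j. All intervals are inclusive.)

No

Need some j in [0,5] with (r ∨ ¬p), and r at every k in [0,j-1].
  j=0: (r ∨ ¬p) false.
  j=1: (r ∨ ¬p) holds, but r fails at k=0 → not this j.
  j=2: (r ∨ ¬p) holds, but r fails at k=0 → not this j.
  j=3: (r ∨ ¬p) holds, but r fails at k=0 → not this j.
  j=4: (r ∨ ¬p) holds, but r fails at k=0 → not this j.
  j=5: (r ∨ ¬p) holds, but r fails at k=0 → not this j.
No j in the window works → until fails.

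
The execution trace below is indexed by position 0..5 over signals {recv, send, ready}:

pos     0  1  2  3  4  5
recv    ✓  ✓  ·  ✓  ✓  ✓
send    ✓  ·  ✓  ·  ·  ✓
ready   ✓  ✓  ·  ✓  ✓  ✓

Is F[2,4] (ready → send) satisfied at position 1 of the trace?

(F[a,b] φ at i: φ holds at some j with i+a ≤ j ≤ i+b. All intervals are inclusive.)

Check (ready → send) at each j in [3,5]:
  j=3: false
  j=4: false
  j=5: true
Found at j=5 → formula holds.

Yes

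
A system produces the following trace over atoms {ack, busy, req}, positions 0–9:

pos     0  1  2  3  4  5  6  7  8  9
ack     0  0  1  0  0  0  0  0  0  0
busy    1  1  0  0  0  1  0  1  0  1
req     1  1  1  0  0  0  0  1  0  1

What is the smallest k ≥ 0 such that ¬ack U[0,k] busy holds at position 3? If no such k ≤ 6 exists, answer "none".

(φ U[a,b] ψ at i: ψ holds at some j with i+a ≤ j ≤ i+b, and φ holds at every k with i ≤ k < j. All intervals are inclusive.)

Need earliest j ≥ 3 with busy, and ¬ack at every k in [3,j-1].
  j=3: rhs fails.
  j=4: rhs fails.
  j=5: rhs holds; lhs holds on [3,4]. k = 2.

2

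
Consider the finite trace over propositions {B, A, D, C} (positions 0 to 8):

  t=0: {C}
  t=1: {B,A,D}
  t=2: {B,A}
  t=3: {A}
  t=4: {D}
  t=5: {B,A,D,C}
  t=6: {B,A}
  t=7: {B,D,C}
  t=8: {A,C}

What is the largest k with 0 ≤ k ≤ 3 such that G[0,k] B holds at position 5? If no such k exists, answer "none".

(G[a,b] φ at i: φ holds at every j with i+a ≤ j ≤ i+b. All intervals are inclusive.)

B must hold from j=5 onward; find where it first fails.
  j=5: holds
  j=6: holds
  j=7: holds
  j=8: fails
Holds on [5,7], so largest k = 2.

2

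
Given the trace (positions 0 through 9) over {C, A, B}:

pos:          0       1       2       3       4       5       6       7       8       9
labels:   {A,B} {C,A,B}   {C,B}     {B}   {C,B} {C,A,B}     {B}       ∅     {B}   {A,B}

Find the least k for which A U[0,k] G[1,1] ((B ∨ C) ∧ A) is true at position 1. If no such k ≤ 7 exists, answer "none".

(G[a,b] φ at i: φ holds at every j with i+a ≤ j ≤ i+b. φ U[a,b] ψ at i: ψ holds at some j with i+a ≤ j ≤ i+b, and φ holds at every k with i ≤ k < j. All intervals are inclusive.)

Need earliest j ≥ 1 with G[1,1] ((B ∨ C) ∧ A), and A at every k in [1,j-1].
  j=1: rhs fails.
  j=2: rhs fails.
  j=3: rhs fails.
  j=4: rhs holds but lhs fails at k=2.
  j=5: rhs fails.
  j=6: rhs fails.
  j=7: rhs fails.
  j=8: rhs holds but lhs fails at k=2.
No witness within the range → none.

none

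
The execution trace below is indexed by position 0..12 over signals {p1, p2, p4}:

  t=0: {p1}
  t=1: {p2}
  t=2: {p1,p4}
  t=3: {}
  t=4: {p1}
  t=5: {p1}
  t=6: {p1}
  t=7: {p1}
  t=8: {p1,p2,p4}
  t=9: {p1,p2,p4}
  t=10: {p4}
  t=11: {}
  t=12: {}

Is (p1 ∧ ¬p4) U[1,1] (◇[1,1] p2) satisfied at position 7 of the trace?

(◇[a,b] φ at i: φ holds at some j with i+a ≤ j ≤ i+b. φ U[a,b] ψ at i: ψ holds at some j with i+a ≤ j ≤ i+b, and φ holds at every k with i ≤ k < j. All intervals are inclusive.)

Need some j in [8,8] with ◇[1,1] p2, and (p1 ∧ ¬p4) at every k in [7,j-1].
  j=8: ◇[1,1] p2 holds; (p1 ∧ ¬p4) holds at every k in [7,7] → satisfied.

Holds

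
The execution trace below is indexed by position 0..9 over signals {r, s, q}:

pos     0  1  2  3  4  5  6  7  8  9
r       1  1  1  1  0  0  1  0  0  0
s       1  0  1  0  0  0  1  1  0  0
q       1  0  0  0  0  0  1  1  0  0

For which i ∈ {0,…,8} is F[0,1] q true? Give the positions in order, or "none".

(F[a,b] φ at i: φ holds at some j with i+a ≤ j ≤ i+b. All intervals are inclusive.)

Evaluate at each i in [0,8]:
  i=0: ✓ (witness j=0)
  i=1: ✗ (none in [1,2])
  i=2: ✗ (none in [2,3])
  i=3: ✗ (none in [3,4])
  i=4: ✗ (none in [4,5])
  i=5: ✓ (witness j=6)
  i=6: ✓ (witness j=6)
  i=7: ✓ (witness j=7)
  i=8: ✗ (none in [8,9])

0, 5, 6, 7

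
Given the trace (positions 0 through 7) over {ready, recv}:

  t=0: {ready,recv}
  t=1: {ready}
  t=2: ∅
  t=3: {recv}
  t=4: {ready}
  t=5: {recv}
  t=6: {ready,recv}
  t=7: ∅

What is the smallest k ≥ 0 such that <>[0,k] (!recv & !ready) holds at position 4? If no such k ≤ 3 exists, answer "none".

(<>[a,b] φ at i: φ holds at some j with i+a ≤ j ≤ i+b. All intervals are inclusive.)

3

Scan j = 4,5,… for (!recv & !ready):
  j=4: fails
  j=5: fails
  j=6: fails
  j=7: holds
First hit at j=7, so smallest k = 7-4 = 3.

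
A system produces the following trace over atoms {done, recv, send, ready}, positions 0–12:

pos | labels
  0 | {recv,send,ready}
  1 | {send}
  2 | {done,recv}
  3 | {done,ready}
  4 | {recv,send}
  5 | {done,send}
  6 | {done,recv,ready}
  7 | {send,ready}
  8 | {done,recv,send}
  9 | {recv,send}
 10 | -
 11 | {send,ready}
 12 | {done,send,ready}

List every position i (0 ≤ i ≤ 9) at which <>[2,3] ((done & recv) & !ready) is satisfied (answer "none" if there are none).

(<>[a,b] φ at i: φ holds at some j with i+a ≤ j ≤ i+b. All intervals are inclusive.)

Evaluate at each i in [0,9]:
  i=0: ✓ (witness j=2)
  i=1: ✗ (none in [3,4])
  i=2: ✗ (none in [4,5])
  i=3: ✗ (none in [5,6])
  i=4: ✗ (none in [6,7])
  i=5: ✓ (witness j=8)
  i=6: ✓ (witness j=8)
  i=7: ✗ (none in [9,10])
  i=8: ✗ (none in [10,11])
  i=9: ✗ (none in [11,12])

0, 5, 6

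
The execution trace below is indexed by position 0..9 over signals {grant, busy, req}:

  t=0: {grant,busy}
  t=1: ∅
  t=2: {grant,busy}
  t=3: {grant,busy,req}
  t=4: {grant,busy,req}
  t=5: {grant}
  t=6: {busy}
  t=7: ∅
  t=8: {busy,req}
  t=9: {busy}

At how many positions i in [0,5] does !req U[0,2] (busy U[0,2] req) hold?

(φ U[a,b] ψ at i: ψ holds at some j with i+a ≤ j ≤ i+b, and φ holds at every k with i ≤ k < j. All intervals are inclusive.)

5

Evaluate at each i in [0,5]:
  i=0: ✓ (rhs at j=2; lhs holds on [0,1])
  i=1: ✓ (rhs at j=2; lhs holds on [1,1])
  i=2: ✓ (rhs at j=2)
  i=3: ✓ (rhs at j=3)
  i=4: ✓ (rhs at j=4)
  i=5: ✗ (no rhs in [5,7])
Positions where it holds: {0, 1, 2, 3, 4} → 5.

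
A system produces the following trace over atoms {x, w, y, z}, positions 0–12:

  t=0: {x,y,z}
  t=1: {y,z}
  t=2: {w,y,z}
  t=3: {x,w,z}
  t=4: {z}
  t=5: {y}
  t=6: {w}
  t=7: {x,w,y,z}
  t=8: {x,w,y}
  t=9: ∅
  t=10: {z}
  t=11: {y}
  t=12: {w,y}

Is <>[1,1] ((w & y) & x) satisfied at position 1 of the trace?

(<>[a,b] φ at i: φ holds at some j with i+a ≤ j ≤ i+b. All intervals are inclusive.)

No

Check ((w & y) & x) at each j in [2,2]:
  j=2: false
No position in the window satisfies it → formula fails.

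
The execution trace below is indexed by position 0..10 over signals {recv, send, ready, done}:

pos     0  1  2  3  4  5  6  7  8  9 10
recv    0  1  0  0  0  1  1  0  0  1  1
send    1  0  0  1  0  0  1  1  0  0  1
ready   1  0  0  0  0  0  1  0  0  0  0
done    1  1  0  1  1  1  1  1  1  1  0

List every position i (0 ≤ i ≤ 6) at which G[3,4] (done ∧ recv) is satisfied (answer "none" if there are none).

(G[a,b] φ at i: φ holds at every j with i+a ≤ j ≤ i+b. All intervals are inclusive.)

2

Evaluate at each i in [0,6]:
  i=0: ✗ (fails at j=3)
  i=1: ✗ (fails at j=4)
  i=2: ✓ (all of [5,6])
  i=3: ✗ (fails at j=7)
  i=4: ✗ (fails at j=7)
  i=5: ✗ (fails at j=8)
  i=6: ✗ (fails at j=10)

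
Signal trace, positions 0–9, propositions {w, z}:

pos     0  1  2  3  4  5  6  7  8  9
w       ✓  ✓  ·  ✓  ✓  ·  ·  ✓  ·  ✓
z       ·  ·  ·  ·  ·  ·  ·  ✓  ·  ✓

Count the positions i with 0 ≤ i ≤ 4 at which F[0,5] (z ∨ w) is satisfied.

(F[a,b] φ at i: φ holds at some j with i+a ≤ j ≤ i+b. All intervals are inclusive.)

Evaluate at each i in [0,4]:
  i=0: ✓ (witness j=0)
  i=1: ✓ (witness j=1)
  i=2: ✓ (witness j=3)
  i=3: ✓ (witness j=3)
  i=4: ✓ (witness j=4)
Positions where it holds: {0, 1, 2, 3, 4} → 5.

5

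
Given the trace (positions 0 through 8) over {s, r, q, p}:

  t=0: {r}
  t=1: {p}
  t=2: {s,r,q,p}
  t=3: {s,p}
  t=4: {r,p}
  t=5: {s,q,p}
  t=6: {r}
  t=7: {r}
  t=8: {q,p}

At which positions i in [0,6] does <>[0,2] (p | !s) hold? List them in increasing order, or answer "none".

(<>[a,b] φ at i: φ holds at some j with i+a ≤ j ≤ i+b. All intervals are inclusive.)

Evaluate at each i in [0,6]:
  i=0: ✓ (witness j=0)
  i=1: ✓ (witness j=1)
  i=2: ✓ (witness j=2)
  i=3: ✓ (witness j=3)
  i=4: ✓ (witness j=4)
  i=5: ✓ (witness j=5)
  i=6: ✓ (witness j=6)

0, 1, 2, 3, 4, 5, 6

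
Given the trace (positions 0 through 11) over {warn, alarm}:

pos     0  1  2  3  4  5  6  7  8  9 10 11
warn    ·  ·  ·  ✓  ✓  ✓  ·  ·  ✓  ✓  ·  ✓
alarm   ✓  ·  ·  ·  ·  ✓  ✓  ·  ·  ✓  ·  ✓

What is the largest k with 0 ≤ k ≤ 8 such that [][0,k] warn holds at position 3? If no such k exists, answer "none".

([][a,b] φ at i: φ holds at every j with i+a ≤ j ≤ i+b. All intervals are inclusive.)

warn must hold from j=3 onward; find where it first fails.
  j=3: holds
  j=4: holds
  j=5: holds
  j=6: fails
Holds on [3,5], so largest k = 2.

2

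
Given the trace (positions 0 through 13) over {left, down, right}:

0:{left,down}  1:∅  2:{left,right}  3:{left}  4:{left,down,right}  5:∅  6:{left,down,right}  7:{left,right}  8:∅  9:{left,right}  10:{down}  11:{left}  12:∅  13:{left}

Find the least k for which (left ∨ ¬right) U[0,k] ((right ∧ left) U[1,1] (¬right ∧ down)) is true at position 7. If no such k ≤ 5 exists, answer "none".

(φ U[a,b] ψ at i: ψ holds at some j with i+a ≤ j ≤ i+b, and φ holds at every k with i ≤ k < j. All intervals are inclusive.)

Need earliest j ≥ 7 with ((right ∧ left) U[1,1] (¬right ∧ down)), and (left ∨ ¬right) at every k in [7,j-1].
  j=7: rhs fails.
  j=8: rhs fails.
  j=9: rhs holds; lhs holds on [7,8]. k = 2.

2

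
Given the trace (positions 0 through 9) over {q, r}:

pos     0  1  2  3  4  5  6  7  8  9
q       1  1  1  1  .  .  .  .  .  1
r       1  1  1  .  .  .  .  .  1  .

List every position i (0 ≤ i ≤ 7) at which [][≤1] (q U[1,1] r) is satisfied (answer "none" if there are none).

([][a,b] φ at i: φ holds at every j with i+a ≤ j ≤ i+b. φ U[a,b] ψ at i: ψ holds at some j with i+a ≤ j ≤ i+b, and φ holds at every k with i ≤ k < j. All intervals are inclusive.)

Evaluate at each i in [0,7]:
  i=0: ✓ (all of [0,1])
  i=1: ✗ (fails at j=2)
  i=2: ✗ (fails at j=2)
  i=3: ✗ (fails at j=3)
  i=4: ✗ (fails at j=4)
  i=5: ✗ (fails at j=5)
  i=6: ✗ (fails at j=6)
  i=7: ✗ (fails at j=7)

0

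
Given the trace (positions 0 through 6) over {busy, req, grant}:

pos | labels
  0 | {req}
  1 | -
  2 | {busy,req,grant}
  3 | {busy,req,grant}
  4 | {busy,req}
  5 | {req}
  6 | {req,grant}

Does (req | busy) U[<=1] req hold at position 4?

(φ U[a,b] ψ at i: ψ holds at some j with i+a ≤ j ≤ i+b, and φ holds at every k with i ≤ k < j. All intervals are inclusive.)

True

Need some j in [4,5] with req, and (req | busy) at every k in [4,j-1].
  j=4: req holds; no prefix to check → satisfied.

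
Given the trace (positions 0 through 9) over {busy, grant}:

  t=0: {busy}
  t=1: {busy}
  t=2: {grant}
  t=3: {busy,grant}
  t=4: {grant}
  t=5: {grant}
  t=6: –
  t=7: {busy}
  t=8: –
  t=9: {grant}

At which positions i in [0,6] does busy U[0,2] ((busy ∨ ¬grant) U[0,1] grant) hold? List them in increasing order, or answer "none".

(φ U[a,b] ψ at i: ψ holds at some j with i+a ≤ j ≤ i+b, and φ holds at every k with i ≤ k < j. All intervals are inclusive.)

0, 1, 2, 3, 4, 5

Evaluate at each i in [0,6]:
  i=0: ✓ (rhs at j=1; lhs holds on [0,0])
  i=1: ✓ (rhs at j=1)
  i=2: ✓ (rhs at j=2)
  i=3: ✓ (rhs at j=3)
  i=4: ✓ (rhs at j=4)
  i=5: ✓ (rhs at j=5)
  i=6: ✗ (lhs fails at k=6 before rhs at j=8)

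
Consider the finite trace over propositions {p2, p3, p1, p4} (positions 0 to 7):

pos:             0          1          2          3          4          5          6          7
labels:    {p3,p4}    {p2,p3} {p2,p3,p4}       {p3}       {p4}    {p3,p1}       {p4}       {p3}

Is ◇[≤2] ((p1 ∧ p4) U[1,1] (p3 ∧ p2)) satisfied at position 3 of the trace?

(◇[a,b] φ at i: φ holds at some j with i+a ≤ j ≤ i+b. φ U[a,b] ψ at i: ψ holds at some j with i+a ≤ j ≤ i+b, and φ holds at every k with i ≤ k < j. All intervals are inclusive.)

Check ((p1 ∧ p4) U[1,1] (p3 ∧ p2)) at each j in [3,5]:
  j=3: fails
  j=4: fails
  j=5: fails
No position in the window satisfies it → formula fails.

Does not hold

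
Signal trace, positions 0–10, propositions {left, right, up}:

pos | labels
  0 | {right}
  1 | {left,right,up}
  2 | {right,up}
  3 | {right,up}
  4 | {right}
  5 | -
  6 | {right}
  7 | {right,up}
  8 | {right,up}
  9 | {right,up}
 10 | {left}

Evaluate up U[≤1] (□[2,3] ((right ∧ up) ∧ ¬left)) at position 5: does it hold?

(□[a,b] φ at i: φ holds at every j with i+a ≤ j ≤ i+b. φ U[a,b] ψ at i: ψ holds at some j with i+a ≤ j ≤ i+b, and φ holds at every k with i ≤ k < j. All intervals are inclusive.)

Need some j in [5,6] with □[2,3] ((right ∧ up) ∧ ¬left), and up at every k in [5,j-1].
  j=5: □[2,3] ((right ∧ up) ∧ ¬left) holds; no prefix to check → satisfied.

Yes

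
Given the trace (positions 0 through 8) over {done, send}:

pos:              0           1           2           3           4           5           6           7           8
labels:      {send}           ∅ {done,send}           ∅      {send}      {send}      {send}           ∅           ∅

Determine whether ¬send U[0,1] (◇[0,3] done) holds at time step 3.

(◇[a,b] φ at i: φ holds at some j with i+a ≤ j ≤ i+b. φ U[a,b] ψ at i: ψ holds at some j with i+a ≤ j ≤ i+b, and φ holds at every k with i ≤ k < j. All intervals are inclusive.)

Need some j in [3,4] with ◇[0,3] done, and ¬send at every k in [3,j-1].
  j=3: ◇[0,3] done — fails (none in [3,6]).
  j=4: ◇[0,3] done — fails (none in [4,7]).
No j in the window works → until fails.

Does not hold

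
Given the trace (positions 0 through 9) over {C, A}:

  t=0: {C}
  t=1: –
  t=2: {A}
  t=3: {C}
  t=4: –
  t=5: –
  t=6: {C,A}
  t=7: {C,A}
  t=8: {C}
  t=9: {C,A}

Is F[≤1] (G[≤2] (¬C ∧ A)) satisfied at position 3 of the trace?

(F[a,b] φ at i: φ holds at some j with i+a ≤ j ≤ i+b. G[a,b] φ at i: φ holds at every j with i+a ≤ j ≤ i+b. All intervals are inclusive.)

Check G[≤2] (¬C ∧ A) at each j in [3,4]:
  j=3: fails at 3
  j=4: fails at 4
No position in the window satisfies it → formula fails.

Does not hold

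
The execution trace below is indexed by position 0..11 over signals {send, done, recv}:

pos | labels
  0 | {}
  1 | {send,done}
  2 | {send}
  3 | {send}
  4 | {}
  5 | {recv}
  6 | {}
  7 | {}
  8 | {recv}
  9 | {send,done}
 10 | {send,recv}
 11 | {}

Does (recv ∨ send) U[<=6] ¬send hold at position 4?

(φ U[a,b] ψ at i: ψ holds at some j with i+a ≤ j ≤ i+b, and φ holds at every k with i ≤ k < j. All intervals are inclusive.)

Need some j in [4,10] with ¬send, and (recv ∨ send) at every k in [4,j-1].
  j=4: ¬send holds; no prefix to check → satisfied.

Holds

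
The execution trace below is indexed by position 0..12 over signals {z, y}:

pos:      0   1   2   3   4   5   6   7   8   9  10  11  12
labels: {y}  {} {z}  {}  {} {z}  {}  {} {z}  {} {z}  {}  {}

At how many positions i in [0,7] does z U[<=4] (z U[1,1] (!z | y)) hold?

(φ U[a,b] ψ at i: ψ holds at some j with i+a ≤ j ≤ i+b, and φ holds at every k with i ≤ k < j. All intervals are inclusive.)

2

Evaluate at each i in [0,7]:
  i=0: ✗ (lhs fails at k=0 before rhs at j=2)
  i=1: ✗ (lhs fails at k=1 before rhs at j=2)
  i=2: ✓ (rhs at j=2)
  i=3: ✗ (lhs fails at k=3 before rhs at j=5)
  i=4: ✗ (lhs fails at k=4 before rhs at j=5)
  i=5: ✓ (rhs at j=5)
  i=6: ✗ (lhs fails at k=6 before rhs at j=8)
  i=7: ✗ (lhs fails at k=7 before rhs at j=8)
Positions where it holds: {2, 5} → 2.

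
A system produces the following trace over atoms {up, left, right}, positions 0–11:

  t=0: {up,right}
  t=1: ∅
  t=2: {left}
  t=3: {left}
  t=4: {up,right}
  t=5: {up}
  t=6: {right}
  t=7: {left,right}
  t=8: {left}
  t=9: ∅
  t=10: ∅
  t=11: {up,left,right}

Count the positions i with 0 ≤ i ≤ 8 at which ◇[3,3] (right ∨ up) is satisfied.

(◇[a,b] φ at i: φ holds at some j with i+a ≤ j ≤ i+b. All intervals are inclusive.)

5

Evaluate at each i in [0,8]:
  i=0: ✗ (none in [3,3])
  i=1: ✓ (witness j=4)
  i=2: ✓ (witness j=5)
  i=3: ✓ (witness j=6)
  i=4: ✓ (witness j=7)
  i=5: ✗ (none in [8,8])
  i=6: ✗ (none in [9,9])
  i=7: ✗ (none in [10,10])
  i=8: ✓ (witness j=11)
Positions where it holds: {1, 2, 3, 4, 8} → 5.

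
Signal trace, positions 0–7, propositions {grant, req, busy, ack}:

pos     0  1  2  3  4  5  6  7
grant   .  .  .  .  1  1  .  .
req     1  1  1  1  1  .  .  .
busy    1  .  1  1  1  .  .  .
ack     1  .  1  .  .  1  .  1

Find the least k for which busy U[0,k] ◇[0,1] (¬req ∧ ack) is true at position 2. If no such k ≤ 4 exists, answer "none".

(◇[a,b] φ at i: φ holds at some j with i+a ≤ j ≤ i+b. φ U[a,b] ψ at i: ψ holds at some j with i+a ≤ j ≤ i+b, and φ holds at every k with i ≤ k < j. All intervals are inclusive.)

Need earliest j ≥ 2 with ◇[0,1] (¬req ∧ ack), and busy at every k in [2,j-1].
  j=2: rhs fails.
  j=3: rhs fails.
  j=4: rhs holds; lhs holds on [2,3]. k = 2.

2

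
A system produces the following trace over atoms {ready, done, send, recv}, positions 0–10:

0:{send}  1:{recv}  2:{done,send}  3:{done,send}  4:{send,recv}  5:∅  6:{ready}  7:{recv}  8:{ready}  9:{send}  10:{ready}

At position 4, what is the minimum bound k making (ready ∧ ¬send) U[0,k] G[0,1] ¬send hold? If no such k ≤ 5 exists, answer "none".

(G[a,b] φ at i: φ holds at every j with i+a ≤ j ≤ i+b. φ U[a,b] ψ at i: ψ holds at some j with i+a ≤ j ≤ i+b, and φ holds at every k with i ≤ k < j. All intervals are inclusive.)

Need earliest j ≥ 4 with G[0,1] ¬send, and (ready ∧ ¬send) at every k in [4,j-1].
  j=4: rhs fails.
  j=5: rhs holds but lhs fails at k=4.
  j=6: rhs holds but lhs fails at k=4.
  j=7: rhs holds but lhs fails at k=4.
  j=8: rhs fails.
  j=9: rhs fails.
No witness within the range → none.

none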